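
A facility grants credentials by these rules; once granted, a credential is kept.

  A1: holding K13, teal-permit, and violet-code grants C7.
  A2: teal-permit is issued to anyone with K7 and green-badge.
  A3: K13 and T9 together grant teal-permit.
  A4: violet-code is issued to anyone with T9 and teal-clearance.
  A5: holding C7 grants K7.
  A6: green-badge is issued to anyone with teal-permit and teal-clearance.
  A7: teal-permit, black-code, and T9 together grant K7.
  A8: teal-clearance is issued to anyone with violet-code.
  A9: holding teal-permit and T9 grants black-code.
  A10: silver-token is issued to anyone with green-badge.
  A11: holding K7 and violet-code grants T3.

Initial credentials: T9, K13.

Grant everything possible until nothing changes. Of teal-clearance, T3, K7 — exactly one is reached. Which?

Holding K13 and T9 grants teal-permit (A3).
Holding teal-permit and T9 grants black-code (A9).
Holding teal-permit, black-code, and T9 grants K7 (A7).
T3 would need K7 and violet-code (A11), but violet-code is never granted. teal-clearance would need violet-code (A8), but violet-code is never granted.

K7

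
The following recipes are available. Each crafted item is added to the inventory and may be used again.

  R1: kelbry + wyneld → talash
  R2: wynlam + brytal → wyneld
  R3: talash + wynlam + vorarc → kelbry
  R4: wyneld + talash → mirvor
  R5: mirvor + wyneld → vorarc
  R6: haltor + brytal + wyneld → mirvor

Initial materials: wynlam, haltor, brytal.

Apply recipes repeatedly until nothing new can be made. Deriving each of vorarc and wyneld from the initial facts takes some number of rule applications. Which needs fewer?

wyneld: Using R2, wynlam and brytal make wyneld. [1 rule application]
vorarc: wynlam + brytal → wyneld (R2). Using R6, haltor, brytal, and wyneld make mirvor. Using R5, mirvor and wyneld make vorarc. [3 rule applications]
wyneld needs fewer.

wyneld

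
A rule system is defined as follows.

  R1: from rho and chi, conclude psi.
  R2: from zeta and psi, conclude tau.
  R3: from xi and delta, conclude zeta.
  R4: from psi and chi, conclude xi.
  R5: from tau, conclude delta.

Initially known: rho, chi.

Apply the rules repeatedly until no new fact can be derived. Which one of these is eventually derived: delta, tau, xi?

From rho and chi, R1 gives psi.
From psi and chi, R4 gives xi.
delta would need tau (R5), but tau is never established. tau would need zeta and psi (R2), but zeta is never established.

xi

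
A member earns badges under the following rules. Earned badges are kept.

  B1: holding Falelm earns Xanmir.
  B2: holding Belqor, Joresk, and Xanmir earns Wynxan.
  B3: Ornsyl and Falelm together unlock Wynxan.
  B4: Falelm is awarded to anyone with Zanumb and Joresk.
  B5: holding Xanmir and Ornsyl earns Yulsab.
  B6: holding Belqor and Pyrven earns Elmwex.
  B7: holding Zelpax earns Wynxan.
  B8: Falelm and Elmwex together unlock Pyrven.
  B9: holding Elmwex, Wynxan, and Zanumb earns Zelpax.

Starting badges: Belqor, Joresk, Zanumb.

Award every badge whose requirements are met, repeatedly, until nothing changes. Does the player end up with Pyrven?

No

Pyrven would need Falelm and Elmwex (B8), but Elmwex is never earned.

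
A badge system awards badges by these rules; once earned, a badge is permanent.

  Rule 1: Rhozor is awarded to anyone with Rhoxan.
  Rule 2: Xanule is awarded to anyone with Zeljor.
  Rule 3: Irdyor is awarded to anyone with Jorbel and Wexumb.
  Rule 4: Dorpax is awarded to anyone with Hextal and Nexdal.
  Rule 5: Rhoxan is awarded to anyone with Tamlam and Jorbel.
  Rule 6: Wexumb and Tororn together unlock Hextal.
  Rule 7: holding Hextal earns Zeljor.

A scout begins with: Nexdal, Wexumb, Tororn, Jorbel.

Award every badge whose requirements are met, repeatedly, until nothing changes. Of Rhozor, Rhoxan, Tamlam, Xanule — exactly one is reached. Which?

With Wexumb and Tororn, Hextal is earned (Rule 6).
With Hextal, Zeljor is earned (Rule 7).
With Zeljor, Xanule is earned (Rule 2).
No rule produces Tamlam, and it is not given. Rhoxan would need Tamlam and Jorbel (Rule 5), but Tamlam is never earned. Rhozor would need Rhoxan (Rule 1), but Rhoxan is never earned.

Xanule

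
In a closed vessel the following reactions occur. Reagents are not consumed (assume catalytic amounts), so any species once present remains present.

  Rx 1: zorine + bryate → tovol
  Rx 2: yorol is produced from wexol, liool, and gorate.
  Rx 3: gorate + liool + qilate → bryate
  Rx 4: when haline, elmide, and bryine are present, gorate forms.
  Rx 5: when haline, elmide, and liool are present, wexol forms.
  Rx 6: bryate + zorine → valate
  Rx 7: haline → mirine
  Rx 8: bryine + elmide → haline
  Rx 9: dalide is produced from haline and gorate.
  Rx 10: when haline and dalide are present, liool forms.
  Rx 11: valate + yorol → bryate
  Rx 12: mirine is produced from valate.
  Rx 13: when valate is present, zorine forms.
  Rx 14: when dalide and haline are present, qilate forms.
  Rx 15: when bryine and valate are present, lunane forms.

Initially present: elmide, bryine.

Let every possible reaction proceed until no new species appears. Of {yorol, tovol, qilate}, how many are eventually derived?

2

bryine and elmide present → haline forms (Rx 8).
haline, elmide, and bryine present → gorate forms (Rx 4).
haline and gorate present → dalide forms (Rx 9).
haline and dalide present → liool forms (Rx 10).
dalide and haline present → qilate forms (Rx 14).
haline, elmide, and liool present → wexol forms (Rx 5).
wexol, liool, and gorate present → yorol forms (Rx 2).
yorol: reached.
tovol would need zorine and bryate (Rx 1), but zorine never forms.
qilate: reached.
Reached: yorol and qilate — 2 of the 3.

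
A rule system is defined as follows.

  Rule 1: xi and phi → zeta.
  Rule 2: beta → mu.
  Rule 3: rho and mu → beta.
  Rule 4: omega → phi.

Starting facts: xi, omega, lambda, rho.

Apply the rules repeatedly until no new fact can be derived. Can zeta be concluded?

omega holds, so phi follows (Rule 4).
From xi and phi, Rule 1 gives zeta.

Yes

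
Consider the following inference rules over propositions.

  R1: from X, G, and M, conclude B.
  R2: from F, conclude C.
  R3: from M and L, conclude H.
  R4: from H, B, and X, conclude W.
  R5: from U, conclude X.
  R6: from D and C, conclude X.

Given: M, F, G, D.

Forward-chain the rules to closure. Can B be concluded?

Yes

F holds, so C follows (R2).
D and C hold, so X follows (R6).
From X, G, and M, R1 gives B.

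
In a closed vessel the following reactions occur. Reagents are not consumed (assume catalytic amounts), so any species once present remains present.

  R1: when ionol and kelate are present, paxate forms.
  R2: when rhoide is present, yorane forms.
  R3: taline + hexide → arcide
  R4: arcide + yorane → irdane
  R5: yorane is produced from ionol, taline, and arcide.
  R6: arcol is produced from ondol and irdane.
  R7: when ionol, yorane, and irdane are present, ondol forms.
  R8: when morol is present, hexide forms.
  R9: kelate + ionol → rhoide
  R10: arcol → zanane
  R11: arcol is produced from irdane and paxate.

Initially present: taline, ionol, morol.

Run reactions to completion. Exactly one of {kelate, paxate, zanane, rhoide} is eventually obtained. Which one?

morol present → hexide forms (R8).
taline and hexide present → arcide forms (R3).
ionol, taline, and arcide present → yorane forms (R5).
arcide and yorane present → irdane forms (R4).
ionol, yorane, and irdane present → ondol forms (R7).
ondol and irdane present → arcol forms (R6).
arcol present → zanane forms (R10).
paxate would need ionol and kelate (R1), but kelate never forms. No rule produces kelate, and it is not given. rhoide would need kelate and ionol (R9), but kelate never forms.

zanane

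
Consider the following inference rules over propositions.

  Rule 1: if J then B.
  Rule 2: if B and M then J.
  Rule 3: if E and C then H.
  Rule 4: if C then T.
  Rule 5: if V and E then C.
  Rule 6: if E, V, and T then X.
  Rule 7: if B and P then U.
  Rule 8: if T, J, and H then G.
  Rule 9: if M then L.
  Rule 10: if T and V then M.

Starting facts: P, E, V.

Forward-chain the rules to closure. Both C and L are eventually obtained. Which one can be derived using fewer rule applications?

C

C: From V and E, Rule 5 gives C. [1 rule application]
L: From V and E, Rule 5 gives C. From C, Rule 4 gives T. T and V hold, so M follows (Rule 10). M holds, so L follows (Rule 9). [4 rule applications]
C needs fewer.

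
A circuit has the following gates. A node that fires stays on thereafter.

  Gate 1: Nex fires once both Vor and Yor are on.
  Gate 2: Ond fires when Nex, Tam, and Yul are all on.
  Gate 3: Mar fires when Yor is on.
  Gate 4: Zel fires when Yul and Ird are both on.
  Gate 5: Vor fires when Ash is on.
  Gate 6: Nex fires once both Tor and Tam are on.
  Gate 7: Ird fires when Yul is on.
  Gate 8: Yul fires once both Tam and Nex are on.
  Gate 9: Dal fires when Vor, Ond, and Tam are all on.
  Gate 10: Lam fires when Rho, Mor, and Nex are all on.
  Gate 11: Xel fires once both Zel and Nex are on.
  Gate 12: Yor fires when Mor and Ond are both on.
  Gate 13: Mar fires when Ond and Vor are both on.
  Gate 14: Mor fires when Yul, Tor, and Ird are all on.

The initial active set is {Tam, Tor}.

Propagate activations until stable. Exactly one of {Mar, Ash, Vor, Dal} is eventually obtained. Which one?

Gate 6: Tor and Tam on → Nex on.
Gate 8: Tam and Nex on → Yul on.
Yul is on, so Ird fires (Gate 7).
Nex, Tam, and Yul are on, so Ond fires (Gate 2).
Yul, Tor, and Ird are on, so Mor fires (Gate 14).
Mor and Ond are on, so Yor fires (Gate 12).
Yor is on, so Mar fires (Gate 3).
Dal would need Vor, Ond, and Tam (Gate 9), but Vor never turns on. No rule produces Ash, and it is not given. Vor would need Ash (Gate 5), but Ash never turns on.

Mar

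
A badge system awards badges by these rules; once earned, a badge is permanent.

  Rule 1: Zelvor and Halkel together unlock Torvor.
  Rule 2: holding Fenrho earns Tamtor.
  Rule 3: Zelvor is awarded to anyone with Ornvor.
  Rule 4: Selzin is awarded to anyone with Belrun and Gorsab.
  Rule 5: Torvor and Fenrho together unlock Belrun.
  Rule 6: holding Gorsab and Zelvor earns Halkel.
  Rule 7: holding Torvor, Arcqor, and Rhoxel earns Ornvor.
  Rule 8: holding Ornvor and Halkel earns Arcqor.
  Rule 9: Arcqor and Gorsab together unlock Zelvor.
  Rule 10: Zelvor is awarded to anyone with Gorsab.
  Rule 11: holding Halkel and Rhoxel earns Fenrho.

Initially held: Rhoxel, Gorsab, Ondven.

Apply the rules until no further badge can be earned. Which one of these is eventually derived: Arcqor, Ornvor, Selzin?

Selzin

With Gorsab, Zelvor is earned (Rule 10).
With Gorsab and Zelvor, Halkel is earned (Rule 6).
With Zelvor and Halkel, Torvor is earned (Rule 1).
With Halkel and Rhoxel, Fenrho is earned (Rule 11).
With Torvor and Fenrho, Belrun is earned (Rule 5).
With Belrun and Gorsab, Selzin is earned (Rule 4).
Arcqor would need Ornvor and Halkel (Rule 8), but Ornvor is never earned. Ornvor would need Torvor, Arcqor, and Rhoxel (Rule 7), but Arcqor is never earned.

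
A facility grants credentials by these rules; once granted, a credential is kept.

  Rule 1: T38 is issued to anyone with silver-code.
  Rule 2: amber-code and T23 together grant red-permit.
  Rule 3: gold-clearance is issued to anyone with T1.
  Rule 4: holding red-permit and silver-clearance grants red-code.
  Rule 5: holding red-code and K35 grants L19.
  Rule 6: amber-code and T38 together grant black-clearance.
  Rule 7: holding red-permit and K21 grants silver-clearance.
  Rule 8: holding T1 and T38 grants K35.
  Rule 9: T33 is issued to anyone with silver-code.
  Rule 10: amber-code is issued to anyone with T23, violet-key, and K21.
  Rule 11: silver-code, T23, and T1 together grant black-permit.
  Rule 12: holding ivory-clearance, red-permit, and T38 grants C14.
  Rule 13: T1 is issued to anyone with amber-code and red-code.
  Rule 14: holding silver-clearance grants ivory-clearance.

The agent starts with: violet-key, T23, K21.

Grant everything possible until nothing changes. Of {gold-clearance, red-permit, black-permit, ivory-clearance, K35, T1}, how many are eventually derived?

Holding T23, violet-key, and K21 grants amber-code (Rule 10).
Holding amber-code and T23 grants red-permit (Rule 2).
Holding red-permit and K21 grants silver-clearance (Rule 7).
Holding red-permit and silver-clearance grants red-code (Rule 4).
Holding silver-clearance grants ivory-clearance (Rule 14).
Holding amber-code and red-code grants T1 (Rule 13).
Holding T1 grants gold-clearance (Rule 3).
gold-clearance: reached.
red-permit: reached.
black-permit would need silver-code, T23, and T1 (Rule 11), but silver-code is never granted.
ivory-clearance: reached.
K35 would need T1 and T38 (Rule 8), but T38 is never granted.
T1: reached.
Reached: gold-clearance, red-permit, ivory-clearance, and T1 — 4 of the 6.

4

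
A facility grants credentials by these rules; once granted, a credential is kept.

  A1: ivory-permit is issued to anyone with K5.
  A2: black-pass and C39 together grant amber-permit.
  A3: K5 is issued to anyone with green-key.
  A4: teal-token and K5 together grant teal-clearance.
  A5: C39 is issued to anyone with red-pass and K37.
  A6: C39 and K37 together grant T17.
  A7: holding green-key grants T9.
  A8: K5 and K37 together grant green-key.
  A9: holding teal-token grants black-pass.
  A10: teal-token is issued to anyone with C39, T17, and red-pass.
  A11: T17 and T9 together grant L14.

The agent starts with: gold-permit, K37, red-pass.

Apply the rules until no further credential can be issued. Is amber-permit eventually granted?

Holding red-pass and K37 grants C39 (A5).
Holding C39 and K37 grants T17 (A6).
Holding C39, T17, and red-pass grants teal-token (A10).
Holding teal-token grants black-pass (A9).
Holding black-pass and C39 grants amber-permit (A2).

Yes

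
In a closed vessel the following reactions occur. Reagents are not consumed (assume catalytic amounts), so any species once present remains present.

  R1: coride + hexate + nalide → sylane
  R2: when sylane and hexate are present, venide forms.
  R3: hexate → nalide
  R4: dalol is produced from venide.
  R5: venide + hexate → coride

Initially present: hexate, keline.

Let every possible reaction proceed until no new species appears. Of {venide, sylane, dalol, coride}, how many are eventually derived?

0

venide would need sylane and hexate (R2), but sylane never forms.
sylane would need coride, hexate, and nalide (R1), but coride never forms.
dalol would need venide (R4), but venide never forms.
coride would need venide and hexate (R5), but venide never forms.
None of the 4 are reached.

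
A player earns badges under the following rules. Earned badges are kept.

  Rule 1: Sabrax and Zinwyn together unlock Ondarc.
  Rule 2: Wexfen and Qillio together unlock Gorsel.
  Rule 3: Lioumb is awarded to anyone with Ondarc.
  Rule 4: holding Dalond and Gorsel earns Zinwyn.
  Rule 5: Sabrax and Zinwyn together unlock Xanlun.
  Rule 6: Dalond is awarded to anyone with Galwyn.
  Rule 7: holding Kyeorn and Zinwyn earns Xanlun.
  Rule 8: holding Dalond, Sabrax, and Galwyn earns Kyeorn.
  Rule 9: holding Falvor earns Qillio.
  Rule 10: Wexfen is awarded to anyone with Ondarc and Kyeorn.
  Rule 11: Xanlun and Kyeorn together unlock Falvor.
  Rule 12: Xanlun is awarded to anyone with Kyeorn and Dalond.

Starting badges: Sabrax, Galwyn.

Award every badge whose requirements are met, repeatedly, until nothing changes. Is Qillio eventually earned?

With Galwyn, Dalond is earned (Rule 6).
With Dalond, Sabrax, and Galwyn, Kyeorn is earned (Rule 8).
With Kyeorn and Dalond, Xanlun is earned (Rule 12).
With Xanlun and Kyeorn, Falvor is earned (Rule 11).
With Falvor, Qillio is earned (Rule 9).

Yes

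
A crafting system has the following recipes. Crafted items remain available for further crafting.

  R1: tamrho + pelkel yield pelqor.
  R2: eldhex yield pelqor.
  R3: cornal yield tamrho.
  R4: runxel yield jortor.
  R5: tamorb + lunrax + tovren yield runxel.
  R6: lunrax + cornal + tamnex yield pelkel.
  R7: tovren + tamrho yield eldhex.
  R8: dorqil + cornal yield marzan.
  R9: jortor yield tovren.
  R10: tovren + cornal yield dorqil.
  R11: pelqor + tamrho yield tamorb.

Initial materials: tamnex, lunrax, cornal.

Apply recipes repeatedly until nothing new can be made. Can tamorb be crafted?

Using R6, lunrax, cornal, and tamnex make pelkel.
cornal → tamrho (R3).
tamrho + pelkel → pelqor (R1).
pelqor + tamrho → tamorb (R11).

Yes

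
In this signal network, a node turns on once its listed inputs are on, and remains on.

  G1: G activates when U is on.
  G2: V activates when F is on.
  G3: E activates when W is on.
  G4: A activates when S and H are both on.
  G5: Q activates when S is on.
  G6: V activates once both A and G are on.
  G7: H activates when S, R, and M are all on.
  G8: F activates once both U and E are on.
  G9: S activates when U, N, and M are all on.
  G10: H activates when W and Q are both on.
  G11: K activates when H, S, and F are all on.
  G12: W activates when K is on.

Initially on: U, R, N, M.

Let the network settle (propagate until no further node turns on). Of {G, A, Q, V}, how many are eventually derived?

4

G1: U on → G on.
G9: U, N, and M on → S on.
G7: S, R, and M on → H on.
G5: S on → Q on.
S and H are on, so A activates (G4).
G6: A and G on → V on.
G: reached.
A: reached.
Q: reached.
V: reached.
All 4 are reached.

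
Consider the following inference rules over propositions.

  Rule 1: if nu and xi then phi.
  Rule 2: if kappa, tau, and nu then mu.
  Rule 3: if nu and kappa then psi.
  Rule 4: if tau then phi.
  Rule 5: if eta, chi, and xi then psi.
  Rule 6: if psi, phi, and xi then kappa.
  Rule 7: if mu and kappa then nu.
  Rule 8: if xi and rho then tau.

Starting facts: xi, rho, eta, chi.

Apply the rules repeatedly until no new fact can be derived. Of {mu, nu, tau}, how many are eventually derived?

1

From xi and rho, Rule 8 gives tau.
mu would need kappa, tau, and nu (Rule 2), but nu is never established.
nu would need mu and kappa (Rule 7), but mu is never established.
tau: reached.
Reached: tau — 1 of the 3.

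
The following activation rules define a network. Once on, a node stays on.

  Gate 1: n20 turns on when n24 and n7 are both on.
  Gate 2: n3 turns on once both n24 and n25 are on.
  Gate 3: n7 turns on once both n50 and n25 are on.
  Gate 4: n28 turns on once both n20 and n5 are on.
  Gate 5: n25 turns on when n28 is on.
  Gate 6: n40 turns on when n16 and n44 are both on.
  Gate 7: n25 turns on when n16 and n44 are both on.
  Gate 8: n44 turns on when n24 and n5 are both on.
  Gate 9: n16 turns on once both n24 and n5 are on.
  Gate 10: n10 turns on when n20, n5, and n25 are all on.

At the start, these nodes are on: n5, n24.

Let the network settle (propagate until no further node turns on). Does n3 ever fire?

Gate 9: n24 and n5 on → n16 on.
n24 and n5 are on, so n44 turns on (Gate 8).
n16 and n44 are on, so n25 turns on (Gate 7).
Gate 2: n24 and n25 on → n3 on.

Yes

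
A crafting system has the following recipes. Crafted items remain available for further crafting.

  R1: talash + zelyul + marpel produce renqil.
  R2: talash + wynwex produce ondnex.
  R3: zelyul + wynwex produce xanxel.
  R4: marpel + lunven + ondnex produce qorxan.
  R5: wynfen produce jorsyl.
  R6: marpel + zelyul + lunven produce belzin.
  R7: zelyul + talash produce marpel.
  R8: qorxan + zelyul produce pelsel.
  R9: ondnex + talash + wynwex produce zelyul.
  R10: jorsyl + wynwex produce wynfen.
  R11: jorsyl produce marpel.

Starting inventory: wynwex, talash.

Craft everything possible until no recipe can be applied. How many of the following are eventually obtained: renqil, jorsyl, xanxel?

2

Using R2, talash and wynwex make ondnex.
Using R9, ondnex, talash, and wynwex make zelyul.
zelyul + wynwex → xanxel (R3).
Using R7, zelyul and talash make marpel.
talash + zelyul + marpel → renqil (R1).
renqil: reached.
jorsyl would need wynfen (R5), but wynfen is never obtained.
xanxel: reached.
Reached: renqil and xanxel — 2 of the 3.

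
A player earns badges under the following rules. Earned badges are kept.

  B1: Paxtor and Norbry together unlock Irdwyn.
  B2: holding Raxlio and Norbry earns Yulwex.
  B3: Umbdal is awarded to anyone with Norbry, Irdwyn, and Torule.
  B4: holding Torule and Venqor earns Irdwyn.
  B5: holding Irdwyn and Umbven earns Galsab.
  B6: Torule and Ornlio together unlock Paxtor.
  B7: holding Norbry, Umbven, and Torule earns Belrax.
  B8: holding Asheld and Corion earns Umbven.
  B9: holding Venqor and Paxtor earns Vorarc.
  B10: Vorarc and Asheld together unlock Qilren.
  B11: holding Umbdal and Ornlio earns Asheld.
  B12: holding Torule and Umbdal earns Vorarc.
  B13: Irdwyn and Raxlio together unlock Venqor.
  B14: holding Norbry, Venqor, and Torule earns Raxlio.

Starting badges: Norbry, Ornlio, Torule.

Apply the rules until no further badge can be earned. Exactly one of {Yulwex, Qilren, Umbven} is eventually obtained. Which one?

Qilren

With Torule and Ornlio, Paxtor is earned (B6).
With Paxtor and Norbry, Irdwyn is earned (B1).
With Norbry, Irdwyn, and Torule, Umbdal is earned (B3).
With Torule and Umbdal, Vorarc is earned (B12).
With Umbdal and Ornlio, Asheld is earned (B11).
With Vorarc and Asheld, Qilren is earned (B10).
Yulwex would need Raxlio and Norbry (B2), but Raxlio is never earned. Umbven would need Asheld and Corion (B8), but Corion is never earned.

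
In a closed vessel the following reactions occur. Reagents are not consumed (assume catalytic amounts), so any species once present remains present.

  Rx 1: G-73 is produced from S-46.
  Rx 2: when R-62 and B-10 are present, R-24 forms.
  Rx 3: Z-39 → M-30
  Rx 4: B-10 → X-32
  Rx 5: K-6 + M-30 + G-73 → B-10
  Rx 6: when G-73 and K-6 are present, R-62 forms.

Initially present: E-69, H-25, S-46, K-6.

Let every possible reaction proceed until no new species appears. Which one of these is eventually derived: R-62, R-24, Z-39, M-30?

S-46 present → G-73 forms (Rx 1).
G-73 and K-6 present → R-62 forms (Rx 6).
R-24 would need R-62 and B-10 (Rx 2), but B-10 never forms. No rule produces Z-39, and it is not given. M-30 would need Z-39 (Rx 3), but Z-39 never forms.

R-62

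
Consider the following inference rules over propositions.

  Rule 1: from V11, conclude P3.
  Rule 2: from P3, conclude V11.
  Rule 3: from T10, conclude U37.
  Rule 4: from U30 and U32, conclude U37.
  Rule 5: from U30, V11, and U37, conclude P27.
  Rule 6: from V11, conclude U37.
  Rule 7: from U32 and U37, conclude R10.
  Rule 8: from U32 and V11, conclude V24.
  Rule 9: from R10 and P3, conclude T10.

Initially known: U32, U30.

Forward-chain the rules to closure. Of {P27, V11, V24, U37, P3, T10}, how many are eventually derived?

U30 and U32 hold, so U37 follows (Rule 4).
P27 would need U30, V11, and U37 (Rule 5), but V11 is never established.
V11 would need P3 (Rule 2), but P3 is never established.
V24 would need U32 and V11 (Rule 8), but V11 is never established.
U37: reached.
P3 would need V11 (Rule 1), but V11 is never established.
T10 would need R10 and P3 (Rule 9), but P3 is never established.
Reached: U37 — 1 of the 6.

1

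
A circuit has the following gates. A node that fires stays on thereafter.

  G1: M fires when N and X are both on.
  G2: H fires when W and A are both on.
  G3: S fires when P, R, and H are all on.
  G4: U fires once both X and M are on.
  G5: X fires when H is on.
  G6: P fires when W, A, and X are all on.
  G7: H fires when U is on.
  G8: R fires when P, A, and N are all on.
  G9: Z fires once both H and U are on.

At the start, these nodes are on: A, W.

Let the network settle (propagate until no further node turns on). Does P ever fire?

G2: W and A on → H on.
G5: H on → X on.
G6: W, A, and X on → P on.

Yes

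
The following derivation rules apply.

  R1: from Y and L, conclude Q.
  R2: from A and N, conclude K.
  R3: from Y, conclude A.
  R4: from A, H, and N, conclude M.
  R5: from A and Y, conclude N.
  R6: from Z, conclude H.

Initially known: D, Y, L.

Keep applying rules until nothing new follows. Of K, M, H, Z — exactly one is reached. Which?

From Y, R3 gives A.
A and Y hold, so N follows (R5).
From A and N, R2 gives K.
M would need A, H, and N (R4), but H is never established. H would need Z (R6), but Z is never established. No rule produces Z, and it is not given.

K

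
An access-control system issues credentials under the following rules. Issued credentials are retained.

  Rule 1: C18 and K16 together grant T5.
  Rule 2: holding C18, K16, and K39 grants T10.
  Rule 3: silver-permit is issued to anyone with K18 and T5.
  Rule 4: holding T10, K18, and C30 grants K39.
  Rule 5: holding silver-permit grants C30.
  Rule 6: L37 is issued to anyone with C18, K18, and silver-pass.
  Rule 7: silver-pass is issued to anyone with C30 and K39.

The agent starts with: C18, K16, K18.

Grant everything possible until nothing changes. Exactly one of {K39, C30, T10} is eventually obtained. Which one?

C30

Holding C18 and K16 grants T5 (Rule 1).
Holding K18 and T5 grants silver-permit (Rule 3).
Holding silver-permit grants C30 (Rule 5).
T10 would need C18, K16, and K39 (Rule 2), but K39 is never granted. K39 would need T10, K18, and C30 (Rule 4), but T10 is never granted.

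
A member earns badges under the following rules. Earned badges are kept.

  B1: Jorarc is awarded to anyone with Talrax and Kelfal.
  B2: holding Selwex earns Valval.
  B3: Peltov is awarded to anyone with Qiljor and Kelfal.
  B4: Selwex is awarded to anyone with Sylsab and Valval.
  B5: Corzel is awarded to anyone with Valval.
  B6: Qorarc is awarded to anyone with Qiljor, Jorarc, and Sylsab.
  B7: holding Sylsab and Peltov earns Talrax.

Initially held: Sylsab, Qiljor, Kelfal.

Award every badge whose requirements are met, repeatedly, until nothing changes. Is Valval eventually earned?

Valval would need Selwex (B2), but Selwex is never earned.

No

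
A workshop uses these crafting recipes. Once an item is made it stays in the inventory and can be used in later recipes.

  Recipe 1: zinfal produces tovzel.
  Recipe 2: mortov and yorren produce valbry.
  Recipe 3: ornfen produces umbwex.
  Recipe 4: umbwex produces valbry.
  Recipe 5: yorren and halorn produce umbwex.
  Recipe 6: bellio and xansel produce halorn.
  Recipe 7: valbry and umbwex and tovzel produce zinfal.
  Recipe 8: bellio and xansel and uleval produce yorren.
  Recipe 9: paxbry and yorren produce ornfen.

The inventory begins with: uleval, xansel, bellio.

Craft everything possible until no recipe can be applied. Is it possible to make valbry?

Using Recipe 8, bellio, xansel, and uleval make yorren.
bellio and xansel → halorn (Recipe 6).
Using Recipe 5, yorren and halorn make umbwex.
umbwex → valbry (Recipe 4).

Yes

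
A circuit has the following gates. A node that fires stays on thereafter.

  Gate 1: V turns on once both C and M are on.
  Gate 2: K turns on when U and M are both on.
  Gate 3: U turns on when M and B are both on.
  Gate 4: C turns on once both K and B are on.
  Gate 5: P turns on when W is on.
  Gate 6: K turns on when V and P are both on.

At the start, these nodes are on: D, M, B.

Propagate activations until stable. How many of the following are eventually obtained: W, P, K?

1

Gate 3: M and B on → U on.
U and M are on, so K turns on (Gate 2).
No rule produces W, and it is not given.
P would need W (Gate 5), but W never turns on.
K: reached.
Reached: K — 1 of the 3.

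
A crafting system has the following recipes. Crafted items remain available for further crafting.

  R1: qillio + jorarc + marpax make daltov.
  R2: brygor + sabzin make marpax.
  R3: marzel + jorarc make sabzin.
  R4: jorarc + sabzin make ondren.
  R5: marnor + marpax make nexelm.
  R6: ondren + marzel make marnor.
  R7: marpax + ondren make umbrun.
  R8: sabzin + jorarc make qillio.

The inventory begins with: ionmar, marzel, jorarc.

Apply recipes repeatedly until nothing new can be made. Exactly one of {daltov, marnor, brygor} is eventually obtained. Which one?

marnor

Using R3, marzel and jorarc make sabzin.
jorarc + sabzin → ondren (R4).
Using R6, ondren and marzel make marnor.
No rule produces brygor, and it is not given. daltov would need qillio, jorarc, and marpax (R1), but marpax is never obtained.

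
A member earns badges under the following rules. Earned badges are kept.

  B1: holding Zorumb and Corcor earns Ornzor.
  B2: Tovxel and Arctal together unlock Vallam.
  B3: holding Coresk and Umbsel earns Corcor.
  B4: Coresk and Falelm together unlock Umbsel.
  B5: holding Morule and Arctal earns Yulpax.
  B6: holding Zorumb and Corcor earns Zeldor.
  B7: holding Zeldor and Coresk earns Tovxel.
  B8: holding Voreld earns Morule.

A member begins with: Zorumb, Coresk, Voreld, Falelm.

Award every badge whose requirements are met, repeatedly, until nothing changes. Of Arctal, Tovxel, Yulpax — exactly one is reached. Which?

With Coresk and Falelm, Umbsel is earned (B4).
With Coresk and Umbsel, Corcor is earned (B3).
With Zorumb and Corcor, Zeldor is earned (B6).
With Zeldor and Coresk, Tovxel is earned (B7).
Yulpax would need Morule and Arctal (B5), but Arctal is never earned. No rule produces Arctal, and it is not given.

Tovxel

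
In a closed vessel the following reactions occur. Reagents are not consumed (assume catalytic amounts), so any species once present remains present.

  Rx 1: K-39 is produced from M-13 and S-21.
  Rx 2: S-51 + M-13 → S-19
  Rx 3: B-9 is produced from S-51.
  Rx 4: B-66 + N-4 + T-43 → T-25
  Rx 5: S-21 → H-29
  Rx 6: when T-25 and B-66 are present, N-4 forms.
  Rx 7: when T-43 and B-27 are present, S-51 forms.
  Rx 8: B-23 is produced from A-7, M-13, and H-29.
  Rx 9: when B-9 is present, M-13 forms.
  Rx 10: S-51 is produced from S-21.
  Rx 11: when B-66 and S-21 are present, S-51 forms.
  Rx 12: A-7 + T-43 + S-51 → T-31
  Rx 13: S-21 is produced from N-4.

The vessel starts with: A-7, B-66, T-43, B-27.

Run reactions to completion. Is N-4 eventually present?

N-4 would need T-25 and B-66 (Rx 6), but T-25 never forms.

No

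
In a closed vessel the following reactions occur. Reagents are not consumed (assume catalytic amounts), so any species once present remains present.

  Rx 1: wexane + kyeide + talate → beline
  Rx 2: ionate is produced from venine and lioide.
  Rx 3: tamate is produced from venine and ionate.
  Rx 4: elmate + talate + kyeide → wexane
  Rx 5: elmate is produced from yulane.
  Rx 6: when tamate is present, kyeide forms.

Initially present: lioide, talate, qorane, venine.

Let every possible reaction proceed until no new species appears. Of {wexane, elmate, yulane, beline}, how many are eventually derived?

wexane would need elmate, talate, and kyeide (Rx 4), but elmate never forms.
elmate would need yulane (Rx 5), but yulane never forms.
No rule produces yulane, and it is not given.
beline would need wexane, kyeide, and talate (Rx 1), but wexane never forms.
None of the 4 are reached.

0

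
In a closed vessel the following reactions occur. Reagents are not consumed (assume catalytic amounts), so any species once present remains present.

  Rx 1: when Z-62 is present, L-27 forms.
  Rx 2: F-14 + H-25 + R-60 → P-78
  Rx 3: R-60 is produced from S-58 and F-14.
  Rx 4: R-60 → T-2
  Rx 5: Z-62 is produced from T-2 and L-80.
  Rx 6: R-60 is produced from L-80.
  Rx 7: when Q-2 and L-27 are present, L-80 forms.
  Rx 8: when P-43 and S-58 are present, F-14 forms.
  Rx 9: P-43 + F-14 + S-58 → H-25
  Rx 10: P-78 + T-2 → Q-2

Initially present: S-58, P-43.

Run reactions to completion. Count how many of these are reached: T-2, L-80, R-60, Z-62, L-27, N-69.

P-43 and S-58 present → F-14 forms (Rx 8).
S-58 and F-14 present → R-60 forms (Rx 3).
R-60 present → T-2 forms (Rx 4).
T-2: reached.
L-80 would need Q-2 and L-27 (Rx 7), but L-27 never forms.
R-60: reached.
Z-62 would need T-2 and L-80 (Rx 5), but L-80 never forms.
L-27 would need Z-62 (Rx 1), but Z-62 never forms.
No rule produces N-69, and it is not given.
Reached: T-2 and R-60 — 2 of the 6.

2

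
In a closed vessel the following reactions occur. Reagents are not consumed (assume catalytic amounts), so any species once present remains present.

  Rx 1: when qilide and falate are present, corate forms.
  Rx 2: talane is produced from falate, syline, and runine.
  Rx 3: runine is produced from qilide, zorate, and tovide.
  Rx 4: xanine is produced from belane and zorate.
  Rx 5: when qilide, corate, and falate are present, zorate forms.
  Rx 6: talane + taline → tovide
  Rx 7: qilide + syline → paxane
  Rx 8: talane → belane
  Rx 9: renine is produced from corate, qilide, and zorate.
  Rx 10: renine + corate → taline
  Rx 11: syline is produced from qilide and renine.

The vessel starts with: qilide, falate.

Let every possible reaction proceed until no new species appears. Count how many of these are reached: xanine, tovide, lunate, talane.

0

xanine would need belane and zorate (Rx 4), but belane never forms.
tovide would need talane and taline (Rx 6), but talane never forms.
No rule produces lunate, and it is not given.
talane would need falate, syline, and runine (Rx 2), but runine never forms.
None of the 4 are reached.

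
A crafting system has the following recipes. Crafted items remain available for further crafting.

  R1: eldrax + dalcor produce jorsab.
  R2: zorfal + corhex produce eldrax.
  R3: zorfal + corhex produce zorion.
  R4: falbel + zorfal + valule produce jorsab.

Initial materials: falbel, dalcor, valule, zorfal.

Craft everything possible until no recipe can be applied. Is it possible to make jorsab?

Yes

falbel + zorfal + valule → jorsab (R4).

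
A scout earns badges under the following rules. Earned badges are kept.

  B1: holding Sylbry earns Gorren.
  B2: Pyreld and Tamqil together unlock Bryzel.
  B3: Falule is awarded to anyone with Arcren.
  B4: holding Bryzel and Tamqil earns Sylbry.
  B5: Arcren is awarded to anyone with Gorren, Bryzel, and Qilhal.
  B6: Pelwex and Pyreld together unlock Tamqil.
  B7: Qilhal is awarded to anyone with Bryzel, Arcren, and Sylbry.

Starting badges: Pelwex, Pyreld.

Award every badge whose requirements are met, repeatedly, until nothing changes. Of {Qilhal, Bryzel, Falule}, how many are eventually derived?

1

With Pelwex and Pyreld, Tamqil is earned (B6).
With Pyreld and Tamqil, Bryzel is earned (B2).
Qilhal would need Bryzel, Arcren, and Sylbry (B7), but Arcren is never earned.
Bryzel: reached.
Falule would need Arcren (B3), but Arcren is never earned.
Reached: Bryzel — 1 of the 3.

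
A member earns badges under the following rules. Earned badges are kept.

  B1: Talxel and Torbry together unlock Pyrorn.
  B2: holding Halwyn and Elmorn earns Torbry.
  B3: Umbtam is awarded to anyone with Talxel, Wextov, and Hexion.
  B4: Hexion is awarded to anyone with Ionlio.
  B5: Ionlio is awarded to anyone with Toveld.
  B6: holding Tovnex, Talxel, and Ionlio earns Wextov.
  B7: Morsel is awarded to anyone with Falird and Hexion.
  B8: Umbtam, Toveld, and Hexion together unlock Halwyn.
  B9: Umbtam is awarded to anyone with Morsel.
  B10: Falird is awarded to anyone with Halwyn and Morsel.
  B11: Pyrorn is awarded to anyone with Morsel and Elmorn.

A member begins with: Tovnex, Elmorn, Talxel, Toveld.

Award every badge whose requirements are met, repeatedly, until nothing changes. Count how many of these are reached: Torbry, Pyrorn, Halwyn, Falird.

3

With Toveld, Ionlio is earned (B5).
With Ionlio, Hexion is earned (B4).
With Tovnex, Talxel, and Ionlio, Wextov is earned (B6).
With Talxel, Wextov, and Hexion, Umbtam is earned (B3).
With Umbtam, Toveld, and Hexion, Halwyn is earned (B8).
With Halwyn and Elmorn, Torbry is earned (B2).
With Talxel and Torbry, Pyrorn is earned (B1).
Torbry: reached.
Pyrorn: reached.
Halwyn: reached.
Falird would need Halwyn and Morsel (B10), but Morsel is never earned.
Reached: Torbry, Pyrorn, and Halwyn — 3 of the 4.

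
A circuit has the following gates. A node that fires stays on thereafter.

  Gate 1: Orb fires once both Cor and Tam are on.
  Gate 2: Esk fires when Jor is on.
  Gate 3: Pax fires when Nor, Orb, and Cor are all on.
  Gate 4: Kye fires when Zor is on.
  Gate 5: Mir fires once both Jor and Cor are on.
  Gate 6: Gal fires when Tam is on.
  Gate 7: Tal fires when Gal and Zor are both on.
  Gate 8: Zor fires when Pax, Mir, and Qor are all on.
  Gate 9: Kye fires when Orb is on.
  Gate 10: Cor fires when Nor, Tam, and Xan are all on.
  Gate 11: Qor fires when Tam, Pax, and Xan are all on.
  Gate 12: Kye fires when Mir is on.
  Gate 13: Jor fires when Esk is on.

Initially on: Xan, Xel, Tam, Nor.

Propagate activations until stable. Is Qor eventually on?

Gate 10: Nor, Tam, and Xan on → Cor on.
Gate 1: Cor and Tam on → Orb on.
Nor, Orb, and Cor are on, so Pax fires (Gate 3).
Gate 11: Tam, Pax, and Xan on → Qor on.

Yes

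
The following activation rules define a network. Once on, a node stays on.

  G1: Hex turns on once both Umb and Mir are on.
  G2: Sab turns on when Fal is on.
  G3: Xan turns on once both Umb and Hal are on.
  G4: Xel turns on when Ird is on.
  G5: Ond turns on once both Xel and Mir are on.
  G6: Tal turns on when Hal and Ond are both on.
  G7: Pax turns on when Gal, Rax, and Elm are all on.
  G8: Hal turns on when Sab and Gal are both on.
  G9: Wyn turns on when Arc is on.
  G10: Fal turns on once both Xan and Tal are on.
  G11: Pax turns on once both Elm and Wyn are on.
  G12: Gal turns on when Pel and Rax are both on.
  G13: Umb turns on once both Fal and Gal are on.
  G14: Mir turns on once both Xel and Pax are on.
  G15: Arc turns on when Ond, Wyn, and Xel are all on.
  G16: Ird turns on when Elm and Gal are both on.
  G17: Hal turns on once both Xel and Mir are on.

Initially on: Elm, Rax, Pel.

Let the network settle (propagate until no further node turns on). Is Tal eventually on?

G12: Pel and Rax on → Gal on.
G16: Elm and Gal on → Ird on.
G7: Gal, Rax, and Elm on → Pax on.
G4: Ird on → Xel on.
G14: Xel and Pax on → Mir on.
Xel and Mir are on, so Ond turns on (G5).
G17: Xel and Mir on → Hal on.
G6: Hal and Ond on → Tal on.

Yes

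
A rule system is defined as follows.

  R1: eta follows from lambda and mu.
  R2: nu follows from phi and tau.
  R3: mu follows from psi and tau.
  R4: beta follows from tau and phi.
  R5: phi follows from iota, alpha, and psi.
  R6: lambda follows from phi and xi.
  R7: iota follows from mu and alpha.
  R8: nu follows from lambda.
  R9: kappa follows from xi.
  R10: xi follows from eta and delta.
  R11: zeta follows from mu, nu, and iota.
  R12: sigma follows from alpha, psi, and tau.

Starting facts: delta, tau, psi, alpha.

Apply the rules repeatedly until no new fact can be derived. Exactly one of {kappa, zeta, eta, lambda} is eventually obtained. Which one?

zeta

From psi and tau, R3 gives mu.
mu and alpha hold, so iota follows (R7).
iota, alpha, and psi hold, so phi follows (R5).
phi and tau hold, so nu follows (R2).
From mu, nu, and iota, R11 gives zeta.
lambda would need phi and xi (R6), but xi is never established. kappa would need xi (R9), but xi is never established. eta would need lambda and mu (R1), but lambda is never established.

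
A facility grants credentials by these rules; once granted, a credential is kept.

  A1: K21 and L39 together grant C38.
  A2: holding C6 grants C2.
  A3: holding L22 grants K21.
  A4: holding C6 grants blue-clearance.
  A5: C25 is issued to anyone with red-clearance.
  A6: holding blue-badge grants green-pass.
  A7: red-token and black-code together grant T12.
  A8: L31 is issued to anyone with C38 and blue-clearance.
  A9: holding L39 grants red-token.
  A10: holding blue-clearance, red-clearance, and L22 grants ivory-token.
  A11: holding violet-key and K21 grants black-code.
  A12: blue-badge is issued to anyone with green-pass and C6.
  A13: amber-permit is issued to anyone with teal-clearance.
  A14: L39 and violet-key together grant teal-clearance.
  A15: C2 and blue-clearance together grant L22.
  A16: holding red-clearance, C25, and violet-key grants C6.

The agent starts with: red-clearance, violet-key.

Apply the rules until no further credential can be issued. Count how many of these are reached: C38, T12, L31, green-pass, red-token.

C38 would need K21 and L39 (A1), but L39 is never granted.
T12 would need red-token and black-code (A7), but red-token is never granted.
L31 would need C38 and blue-clearance (A8), but C38 is never granted.
green-pass would need blue-badge (A6), but blue-badge is never granted.
red-token would need L39 (A9), but L39 is never granted.
None of the 5 are reached.

0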